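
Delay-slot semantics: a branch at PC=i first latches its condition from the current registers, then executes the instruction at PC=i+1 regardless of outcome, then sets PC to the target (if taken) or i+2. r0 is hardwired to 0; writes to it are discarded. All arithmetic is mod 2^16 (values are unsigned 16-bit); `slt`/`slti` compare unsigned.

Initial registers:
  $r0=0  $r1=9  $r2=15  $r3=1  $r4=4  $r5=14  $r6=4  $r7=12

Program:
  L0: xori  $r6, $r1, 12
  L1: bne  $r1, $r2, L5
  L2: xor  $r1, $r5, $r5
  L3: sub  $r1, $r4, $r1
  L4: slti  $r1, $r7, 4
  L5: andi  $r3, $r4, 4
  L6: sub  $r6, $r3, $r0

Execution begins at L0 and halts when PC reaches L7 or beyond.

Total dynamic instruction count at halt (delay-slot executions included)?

5

[0] xori  $r6, $r1, 12  →  {$r0:0, $r1:9, $r2:15, $r3:1, $r4:4, $r5:14, $r6:5, $r7:12}
[1] bne  $r1, $r2, L5  →  {$r0:0, $r1:9, $r2:15, $r3:1, $r4:4, $r5:14, $r6:5, $r7:12}  ⟨branch taken⟩
[2] xor  $r1, $r5, $r5  →  {$r0:0, $r1:0, $r2:15, $r3:1, $r4:4, $r5:14, $r6:5, $r7:12}
[5] andi  $r3, $r4, 4  →  {$r0:0, $r1:0, $r2:15, $r3:4, $r4:4, $r5:14, $r6:5, $r7:12}
[6] sub  $r6, $r3, $r0  →  {$r0:0, $r1:0, $r2:15, $r3:4, $r4:4, $r5:14, $r6:4, $r7:12}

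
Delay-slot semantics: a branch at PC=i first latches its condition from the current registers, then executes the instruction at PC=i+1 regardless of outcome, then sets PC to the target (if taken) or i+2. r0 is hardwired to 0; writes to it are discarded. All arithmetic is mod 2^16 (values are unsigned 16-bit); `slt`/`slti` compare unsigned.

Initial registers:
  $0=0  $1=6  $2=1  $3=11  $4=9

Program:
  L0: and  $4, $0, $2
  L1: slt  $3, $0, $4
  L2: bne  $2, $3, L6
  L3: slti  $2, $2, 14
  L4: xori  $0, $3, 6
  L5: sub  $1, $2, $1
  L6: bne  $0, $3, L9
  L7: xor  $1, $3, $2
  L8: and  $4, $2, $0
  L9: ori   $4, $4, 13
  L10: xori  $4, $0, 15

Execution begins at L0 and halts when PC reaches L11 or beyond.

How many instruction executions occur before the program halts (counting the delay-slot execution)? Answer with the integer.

9

  step pc=0: and  $4, $0, $2  regs=(0,6,1,11,0)
  step pc=1: slt  $3, $0, $4  regs=(0,6,1,0,0)
  step pc=2: bne  $2, $3, L6  cond=T  regs=(0,6,1,0,0)
  step pc=3: slti  $2, $2, 14  regs=(0,6,1,0,0)
  step pc=6: bne  $0, $3, L9  cond=F  regs=(0,6,1,0,0)
  step pc=7: xor  $1, $3, $2  regs=(0,1,1,0,0)
  step pc=8: and  $4, $2, $0  regs=(0,1,1,0,0)
  step pc=9: ori   $4, $4, 13  regs=(0,1,1,0,13)
  step pc=10: xori  $4, $0, 15  regs=(0,1,1,0,15)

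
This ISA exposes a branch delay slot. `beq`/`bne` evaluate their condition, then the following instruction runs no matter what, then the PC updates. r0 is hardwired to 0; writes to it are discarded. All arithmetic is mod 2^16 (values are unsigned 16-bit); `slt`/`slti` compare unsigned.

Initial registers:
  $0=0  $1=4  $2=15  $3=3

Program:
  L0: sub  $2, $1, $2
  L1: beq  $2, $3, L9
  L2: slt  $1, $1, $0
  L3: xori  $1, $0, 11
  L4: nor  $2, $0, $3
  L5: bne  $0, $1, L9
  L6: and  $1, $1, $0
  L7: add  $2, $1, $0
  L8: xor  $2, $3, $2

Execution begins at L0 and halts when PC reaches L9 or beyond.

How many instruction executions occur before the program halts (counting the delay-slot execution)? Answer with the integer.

PC=0  sub  $2, $1, $2        | $0=0 $1=4 $2=65525 $3=3
PC=1  beq  $2, $3, L9        | $0=0 $1=4 $2=65525 $3=3  [not taken]
PC=2  slt  $1, $1, $0        | $0=0 $1=0 $2=65525 $3=3
PC=3  xori  $1, $0, 11       | $0=0 $1=11 $2=65525 $3=3
PC=4  nor  $2, $0, $3        | $0=0 $1=11 $2=65532 $3=3
PC=5  bne  $0, $1, L9        | $0=0 $1=11 $2=65532 $3=3  [TAKEN]
PC=6  and  $1, $1, $0        | $0=0 $1=0 $2=65532 $3=3

7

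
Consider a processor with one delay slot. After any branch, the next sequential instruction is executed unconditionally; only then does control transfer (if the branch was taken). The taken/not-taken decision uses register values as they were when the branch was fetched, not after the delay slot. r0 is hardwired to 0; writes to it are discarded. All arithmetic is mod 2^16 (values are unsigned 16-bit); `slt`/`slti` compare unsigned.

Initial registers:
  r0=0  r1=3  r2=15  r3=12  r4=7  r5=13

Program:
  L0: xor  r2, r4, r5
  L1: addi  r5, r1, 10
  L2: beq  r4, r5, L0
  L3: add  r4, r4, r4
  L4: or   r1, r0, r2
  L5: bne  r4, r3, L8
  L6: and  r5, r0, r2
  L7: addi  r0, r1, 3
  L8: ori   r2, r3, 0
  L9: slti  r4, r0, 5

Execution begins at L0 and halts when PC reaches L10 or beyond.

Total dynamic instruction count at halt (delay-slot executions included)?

9

PC=0  xor  r2, r4, r5        | r0=0 r1=3 r2=10 r3=12 r4=7 r5=13
PC=1  addi  r5, r1, 10       | r0=0 r1=3 r2=10 r3=12 r4=7 r5=13
PC=2  beq  r4, r5, L0        | r0=0 r1=3 r2=10 r3=12 r4=7 r5=13  [not taken]
PC=3  add  r4, r4, r4        | r0=0 r1=3 r2=10 r3=12 r4=14 r5=13
PC=4  or   r1, r0, r2        | r0=0 r1=10 r2=10 r3=12 r4=14 r5=13
PC=5  bne  r4, r3, L8        | r0=0 r1=10 r2=10 r3=12 r4=14 r5=13  [TAKEN]
PC=6  and  r5, r0, r2        | r0=0 r1=10 r2=10 r3=12 r4=14 r5=0
PC=8  ori   r2, r3, 0        | r0=0 r1=10 r2=12 r3=12 r4=14 r5=0
PC=9  slti  r4, r0, 5        | r0=0 r1=10 r2=12 r3=12 r4=1 r5=0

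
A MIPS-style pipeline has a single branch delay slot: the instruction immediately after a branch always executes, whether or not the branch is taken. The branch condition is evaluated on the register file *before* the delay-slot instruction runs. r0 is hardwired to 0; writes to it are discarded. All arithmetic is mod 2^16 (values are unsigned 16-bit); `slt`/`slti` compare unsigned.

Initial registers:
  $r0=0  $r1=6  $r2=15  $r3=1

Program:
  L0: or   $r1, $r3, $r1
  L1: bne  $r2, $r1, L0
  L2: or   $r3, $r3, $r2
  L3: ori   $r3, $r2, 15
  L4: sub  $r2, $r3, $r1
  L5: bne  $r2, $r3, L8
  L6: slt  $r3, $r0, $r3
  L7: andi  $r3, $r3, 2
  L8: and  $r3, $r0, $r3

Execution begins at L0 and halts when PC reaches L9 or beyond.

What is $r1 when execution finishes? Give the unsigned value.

[0] or   $r1, $r3, $r1  →  {$r0:0, $r1:7, $r2:15, $r3:1}
[1] bne  $r2, $r1, L0  →  {$r0:0, $r1:7, $r2:15, $r3:1}  ⟨branch taken⟩
[2] or   $r3, $r3, $r2  →  {$r0:0, $r1:7, $r2:15, $r3:15}
[0] or   $r1, $r3, $r1  →  {$r0:0, $r1:15, $r2:15, $r3:15}
[1] bne  $r2, $r1, L0  →  {$r0:0, $r1:15, $r2:15, $r3:15}  ⟨branch fallthrough⟩
[2] or   $r3, $r3, $r2  →  {$r0:0, $r1:15, $r2:15, $r3:15}
[3] ori   $r3, $r2, 15  →  {$r0:0, $r1:15, $r2:15, $r3:15}
[4] sub  $r2, $r3, $r1  →  {$r0:0, $r1:15, $r2:0, $r3:15}
[5] bne  $r2, $r3, L8  →  {$r0:0, $r1:15, $r2:0, $r3:15}  ⟨branch taken⟩
[6] slt  $r3, $r0, $r3  →  {$r0:0, $r1:15, $r2:0, $r3:1}
[8] and  $r3, $r0, $r3  →  {$r0:0, $r1:15, $r2:0, $r3:0}

15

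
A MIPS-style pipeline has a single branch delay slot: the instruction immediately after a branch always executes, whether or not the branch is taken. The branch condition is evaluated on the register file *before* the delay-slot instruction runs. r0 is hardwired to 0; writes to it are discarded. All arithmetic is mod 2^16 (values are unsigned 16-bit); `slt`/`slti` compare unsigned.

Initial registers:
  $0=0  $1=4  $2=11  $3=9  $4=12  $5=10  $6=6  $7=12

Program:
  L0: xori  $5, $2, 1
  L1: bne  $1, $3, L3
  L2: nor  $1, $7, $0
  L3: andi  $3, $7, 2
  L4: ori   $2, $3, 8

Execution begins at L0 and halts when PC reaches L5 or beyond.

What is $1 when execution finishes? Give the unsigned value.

65523

#0 xori  $5, $2, 1 ; 0/4/11/9/12/10/6/12
#1 bne  $1, $3, L3 ; 0/4/11/9/12/10/6/12 ; →target
#2 nor  $1, $7, $0 ; 0/65523/11/9/12/10/6/12
#3 andi  $3, $7, 2 ; 0/65523/11/0/12/10/6/12
#4 ori   $2, $3, 8 ; 0/65523/8/0/12/10/6/12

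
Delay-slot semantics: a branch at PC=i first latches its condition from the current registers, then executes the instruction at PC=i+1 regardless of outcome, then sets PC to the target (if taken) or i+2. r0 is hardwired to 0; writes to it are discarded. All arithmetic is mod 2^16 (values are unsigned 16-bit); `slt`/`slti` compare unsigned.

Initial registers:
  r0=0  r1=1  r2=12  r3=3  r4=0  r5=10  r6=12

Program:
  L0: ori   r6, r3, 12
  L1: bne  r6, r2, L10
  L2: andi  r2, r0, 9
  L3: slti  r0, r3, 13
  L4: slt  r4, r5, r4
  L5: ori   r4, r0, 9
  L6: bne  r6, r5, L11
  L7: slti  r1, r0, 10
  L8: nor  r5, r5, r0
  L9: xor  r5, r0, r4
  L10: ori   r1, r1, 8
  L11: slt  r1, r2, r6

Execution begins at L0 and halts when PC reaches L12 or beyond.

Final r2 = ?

0

  step pc=0: ori   r6, r3, 12  regs=(0,1,12,3,0,10,15)
  step pc=1: bne  r6, r2, L10  cond=T  regs=(0,1,12,3,0,10,15)
  step pc=2: andi  r2, r0, 9  regs=(0,1,0,3,0,10,15)
  step pc=10: ori   r1, r1, 8  regs=(0,9,0,3,0,10,15)
  step pc=11: slt  r1, r2, r6  regs=(0,1,0,3,0,10,15)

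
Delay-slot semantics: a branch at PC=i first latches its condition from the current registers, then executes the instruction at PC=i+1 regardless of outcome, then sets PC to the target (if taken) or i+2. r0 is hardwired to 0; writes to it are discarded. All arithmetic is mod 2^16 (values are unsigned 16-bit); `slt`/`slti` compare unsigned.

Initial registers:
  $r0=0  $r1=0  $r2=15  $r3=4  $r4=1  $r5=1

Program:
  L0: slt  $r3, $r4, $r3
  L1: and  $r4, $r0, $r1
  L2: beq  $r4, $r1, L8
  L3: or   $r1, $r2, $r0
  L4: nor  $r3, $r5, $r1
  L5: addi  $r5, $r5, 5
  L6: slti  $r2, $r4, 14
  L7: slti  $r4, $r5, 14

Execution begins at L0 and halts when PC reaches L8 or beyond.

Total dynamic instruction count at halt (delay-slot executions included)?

4

  step pc=0: slt  $r3, $r4, $r3  regs=(0,0,15,1,1,1)
  step pc=1: and  $r4, $r0, $r1  regs=(0,0,15,1,0,1)
  step pc=2: beq  $r4, $r1, L8  cond=T  regs=(0,0,15,1,0,1)
  step pc=3: or   $r1, $r2, $r0  regs=(0,15,15,1,0,1)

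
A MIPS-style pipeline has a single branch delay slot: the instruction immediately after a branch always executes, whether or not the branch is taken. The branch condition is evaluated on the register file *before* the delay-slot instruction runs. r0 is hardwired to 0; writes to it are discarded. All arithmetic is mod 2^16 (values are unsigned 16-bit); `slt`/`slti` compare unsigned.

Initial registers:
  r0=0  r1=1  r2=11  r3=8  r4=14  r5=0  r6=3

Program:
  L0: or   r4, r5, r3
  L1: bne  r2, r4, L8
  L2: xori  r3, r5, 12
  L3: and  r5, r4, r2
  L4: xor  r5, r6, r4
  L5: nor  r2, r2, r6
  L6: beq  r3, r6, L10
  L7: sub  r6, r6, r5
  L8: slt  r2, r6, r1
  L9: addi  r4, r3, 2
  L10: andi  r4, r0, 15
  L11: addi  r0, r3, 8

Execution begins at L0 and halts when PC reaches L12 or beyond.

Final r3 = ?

12

#0 or   r4, r5, r3 ; 0/1/11/8/8/0/3
#1 bne  r2, r4, L8 ; 0/1/11/8/8/0/3 ; →target
#2 xori  r3, r5, 12 ; 0/1/11/12/8/0/3
#8 slt  r2, r6, r1 ; 0/1/0/12/8/0/3
#9 addi  r4, r3, 2 ; 0/1/0/12/14/0/3
#10 andi  r4, r0, 15 ; 0/1/0/12/0/0/3
#11 addi  r0, r3, 8 ; 0/1/0/12/0/0/3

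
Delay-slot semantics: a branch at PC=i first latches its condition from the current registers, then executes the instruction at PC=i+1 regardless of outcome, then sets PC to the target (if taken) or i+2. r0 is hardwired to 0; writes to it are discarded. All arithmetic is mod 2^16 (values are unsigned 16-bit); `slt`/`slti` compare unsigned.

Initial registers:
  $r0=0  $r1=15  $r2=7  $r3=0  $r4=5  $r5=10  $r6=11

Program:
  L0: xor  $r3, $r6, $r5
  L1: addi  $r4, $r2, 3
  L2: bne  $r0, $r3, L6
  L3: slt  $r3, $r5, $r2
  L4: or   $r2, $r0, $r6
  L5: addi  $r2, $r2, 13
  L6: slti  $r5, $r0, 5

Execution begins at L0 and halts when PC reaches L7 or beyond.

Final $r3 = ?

0

PC=0  xor  $r3, $r6, $r5     | $r0=0 $r1=15 $r2=7 $r3=1 $r4=5 $r5=10 $r6=11
PC=1  addi  $r4, $r2, 3      | $r0=0 $r1=15 $r2=7 $r3=1 $r4=10 $r5=10 $r6=11
PC=2  bne  $r0, $r3, L6      | $r0=0 $r1=15 $r2=7 $r3=1 $r4=10 $r5=10 $r6=11  [TAKEN]
PC=3  slt  $r3, $r5, $r2     | $r0=0 $r1=15 $r2=7 $r3=0 $r4=10 $r5=10 $r6=11
PC=6  slti  $r5, $r0, 5      | $r0=0 $r1=15 $r2=7 $r3=0 $r4=10 $r5=1 $r6=11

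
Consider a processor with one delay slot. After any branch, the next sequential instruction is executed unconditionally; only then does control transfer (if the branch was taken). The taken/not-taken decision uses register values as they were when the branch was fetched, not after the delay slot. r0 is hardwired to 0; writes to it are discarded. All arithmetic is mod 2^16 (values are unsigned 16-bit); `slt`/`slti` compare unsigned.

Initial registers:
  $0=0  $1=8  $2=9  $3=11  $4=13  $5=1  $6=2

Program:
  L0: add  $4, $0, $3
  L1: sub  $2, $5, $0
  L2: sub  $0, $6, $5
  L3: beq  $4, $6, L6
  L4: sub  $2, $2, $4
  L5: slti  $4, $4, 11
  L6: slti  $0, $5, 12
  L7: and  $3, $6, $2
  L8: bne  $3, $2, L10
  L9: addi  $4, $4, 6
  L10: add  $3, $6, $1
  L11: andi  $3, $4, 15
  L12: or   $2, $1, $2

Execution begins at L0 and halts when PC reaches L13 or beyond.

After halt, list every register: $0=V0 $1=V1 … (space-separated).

#0 add  $4, $0, $3 ; 0/8/9/11/11/1/2
#1 sub  $2, $5, $0 ; 0/8/1/11/11/1/2
#2 sub  $0, $6, $5 ; 0/8/1/11/11/1/2
#3 beq  $4, $6, L6 ; 0/8/1/11/11/1/2 ; →fallthru
#4 sub  $2, $2, $4 ; 0/8/65526/11/11/1/2
#5 slti  $4, $4, 11 ; 0/8/65526/11/0/1/2
#6 slti  $0, $5, 12 ; 0/8/65526/11/0/1/2
#7 and  $3, $6, $2 ; 0/8/65526/2/0/1/2
#8 bne  $3, $2, L10 ; 0/8/65526/2/0/1/2 ; →target
#9 addi  $4, $4, 6 ; 0/8/65526/2/6/1/2
#10 add  $3, $6, $1 ; 0/8/65526/10/6/1/2
#11 andi  $3, $4, 15 ; 0/8/65526/6/6/1/2
#12 or   $2, $1, $2 ; 0/8/65534/6/6/1/2

$0=0 $1=8 $2=65534 $3=6 $4=6 $5=1 $6=2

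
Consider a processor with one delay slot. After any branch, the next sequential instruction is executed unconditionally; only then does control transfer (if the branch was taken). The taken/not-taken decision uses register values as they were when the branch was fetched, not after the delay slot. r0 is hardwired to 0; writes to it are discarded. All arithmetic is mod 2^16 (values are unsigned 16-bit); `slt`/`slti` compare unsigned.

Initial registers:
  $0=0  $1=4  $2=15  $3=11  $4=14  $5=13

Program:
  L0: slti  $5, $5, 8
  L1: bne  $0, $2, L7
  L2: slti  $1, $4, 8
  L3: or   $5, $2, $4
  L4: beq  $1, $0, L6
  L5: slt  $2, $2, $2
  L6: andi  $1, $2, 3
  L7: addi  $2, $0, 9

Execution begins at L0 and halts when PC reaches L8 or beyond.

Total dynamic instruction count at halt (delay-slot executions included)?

#0 slti  $5, $5, 8 ; 0/4/15/11/14/0
#1 bne  $0, $2, L7 ; 0/4/15/11/14/0 ; →target
#2 slti  $1, $4, 8 ; 0/0/15/11/14/0
#7 addi  $2, $0, 9 ; 0/0/9/11/14/0

4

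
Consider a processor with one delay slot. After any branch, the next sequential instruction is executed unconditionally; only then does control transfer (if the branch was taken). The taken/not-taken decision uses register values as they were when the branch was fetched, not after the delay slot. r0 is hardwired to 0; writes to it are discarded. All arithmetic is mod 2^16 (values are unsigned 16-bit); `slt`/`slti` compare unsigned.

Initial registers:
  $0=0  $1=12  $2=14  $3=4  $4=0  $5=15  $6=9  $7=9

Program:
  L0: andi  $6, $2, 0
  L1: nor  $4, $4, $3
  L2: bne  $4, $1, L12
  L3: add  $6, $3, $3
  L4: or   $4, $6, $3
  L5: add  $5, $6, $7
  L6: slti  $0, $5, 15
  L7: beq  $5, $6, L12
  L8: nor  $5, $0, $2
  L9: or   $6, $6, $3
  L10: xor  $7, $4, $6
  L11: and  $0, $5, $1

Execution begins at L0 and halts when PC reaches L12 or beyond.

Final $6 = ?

  step pc=0: andi  $6, $2, 0  regs=(0,12,14,4,0,15,0,9)
  step pc=1: nor  $4, $4, $3  regs=(0,12,14,4,65531,15,0,9)
  step pc=2: bne  $4, $1, L12  cond=T  regs=(0,12,14,4,65531,15,0,9)
  step pc=3: add  $6, $3, $3  regs=(0,12,14,4,65531,15,8,9)

8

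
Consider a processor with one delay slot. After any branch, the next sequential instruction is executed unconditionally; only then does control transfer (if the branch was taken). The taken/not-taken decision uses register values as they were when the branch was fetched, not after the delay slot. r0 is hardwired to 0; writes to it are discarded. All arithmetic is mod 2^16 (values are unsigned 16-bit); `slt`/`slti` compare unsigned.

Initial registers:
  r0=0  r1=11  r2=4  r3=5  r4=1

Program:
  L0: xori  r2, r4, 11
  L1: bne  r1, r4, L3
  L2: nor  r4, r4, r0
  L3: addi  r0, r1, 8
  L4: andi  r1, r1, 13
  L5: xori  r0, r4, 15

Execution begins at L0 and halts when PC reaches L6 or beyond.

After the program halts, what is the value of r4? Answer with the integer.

#0 xori  r2, r4, 11 ; 0/11/10/5/1
#1 bne  r1, r4, L3 ; 0/11/10/5/1 ; →target
#2 nor  r4, r4, r0 ; 0/11/10/5/65534
#3 addi  r0, r1, 8 ; 0/11/10/5/65534
#4 andi  r1, r1, 13 ; 0/9/10/5/65534
#5 xori  r0, r4, 15 ; 0/9/10/5/65534

65534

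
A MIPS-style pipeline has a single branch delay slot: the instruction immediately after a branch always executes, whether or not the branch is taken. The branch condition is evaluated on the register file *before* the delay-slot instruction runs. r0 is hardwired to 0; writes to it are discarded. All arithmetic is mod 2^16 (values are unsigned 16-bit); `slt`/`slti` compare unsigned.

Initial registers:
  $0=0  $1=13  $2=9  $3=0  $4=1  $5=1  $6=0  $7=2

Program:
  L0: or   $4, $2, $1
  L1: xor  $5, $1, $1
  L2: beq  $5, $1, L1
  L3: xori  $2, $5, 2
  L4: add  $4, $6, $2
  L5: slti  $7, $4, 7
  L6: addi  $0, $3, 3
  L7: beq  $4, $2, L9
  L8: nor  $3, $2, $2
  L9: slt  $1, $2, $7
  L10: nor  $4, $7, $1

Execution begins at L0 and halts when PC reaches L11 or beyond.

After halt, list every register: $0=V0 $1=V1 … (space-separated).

$0=0 $1=0 $2=2 $3=65533 $4=65534 $5=0 $6=0 $7=1

PC=0  or   $4, $2, $1        | $0=0 $1=13 $2=9 $3=0 $4=13 $5=1 $6=0 $7=2
PC=1  xor  $5, $1, $1        | $0=0 $1=13 $2=9 $3=0 $4=13 $5=0 $6=0 $7=2
PC=2  beq  $5, $1, L1        | $0=0 $1=13 $2=9 $3=0 $4=13 $5=0 $6=0 $7=2  [not taken]
PC=3  xori  $2, $5, 2        | $0=0 $1=13 $2=2 $3=0 $4=13 $5=0 $6=0 $7=2
PC=4  add  $4, $6, $2        | $0=0 $1=13 $2=2 $3=0 $4=2 $5=0 $6=0 $7=2
PC=5  slti  $7, $4, 7        | $0=0 $1=13 $2=2 $3=0 $4=2 $5=0 $6=0 $7=1
PC=6  addi  $0, $3, 3        | $0=0 $1=13 $2=2 $3=0 $4=2 $5=0 $6=0 $7=1
PC=7  beq  $4, $2, L9        | $0=0 $1=13 $2=2 $3=0 $4=2 $5=0 $6=0 $7=1  [TAKEN]
PC=8  nor  $3, $2, $2        | $0=0 $1=13 $2=2 $3=65533 $4=2 $5=0 $6=0 $7=1
PC=9  slt  $1, $2, $7        | $0=0 $1=0 $2=2 $3=65533 $4=2 $5=0 $6=0 $7=1
PC=10 nor  $4, $7, $1        | $0=0 $1=0 $2=2 $3=65533 $4=65534 $5=0 $6=0 $7=1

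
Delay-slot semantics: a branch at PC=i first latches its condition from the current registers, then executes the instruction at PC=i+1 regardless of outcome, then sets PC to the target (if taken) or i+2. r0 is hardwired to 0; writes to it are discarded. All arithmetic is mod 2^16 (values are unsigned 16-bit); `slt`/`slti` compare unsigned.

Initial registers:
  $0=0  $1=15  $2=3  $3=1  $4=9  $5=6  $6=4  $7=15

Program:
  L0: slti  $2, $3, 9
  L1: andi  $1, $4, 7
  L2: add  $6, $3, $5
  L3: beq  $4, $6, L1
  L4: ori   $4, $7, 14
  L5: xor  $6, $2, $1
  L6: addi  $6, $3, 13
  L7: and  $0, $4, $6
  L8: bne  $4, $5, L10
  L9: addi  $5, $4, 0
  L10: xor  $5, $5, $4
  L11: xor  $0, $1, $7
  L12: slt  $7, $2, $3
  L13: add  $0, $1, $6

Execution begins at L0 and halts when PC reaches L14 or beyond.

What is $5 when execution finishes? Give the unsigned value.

[0] slti  $2, $3, 9  →  {$0:0, $1:15, $2:1, $3:1, $4:9, $5:6, $6:4, $7:15}
[1] andi  $1, $4, 7  →  {$0:0, $1:1, $2:1, $3:1, $4:9, $5:6, $6:4, $7:15}
[2] add  $6, $3, $5  →  {$0:0, $1:1, $2:1, $3:1, $4:9, $5:6, $6:7, $7:15}
[3] beq  $4, $6, L1  →  {$0:0, $1:1, $2:1, $3:1, $4:9, $5:6, $6:7, $7:15}  ⟨branch fallthrough⟩
[4] ori   $4, $7, 14  →  {$0:0, $1:1, $2:1, $3:1, $4:15, $5:6, $6:7, $7:15}
[5] xor  $6, $2, $1  →  {$0:0, $1:1, $2:1, $3:1, $4:15, $5:6, $6:0, $7:15}
[6] addi  $6, $3, 13  →  {$0:0, $1:1, $2:1, $3:1, $4:15, $5:6, $6:14, $7:15}
[7] and  $0, $4, $6  →  {$0:0, $1:1, $2:1, $3:1, $4:15, $5:6, $6:14, $7:15}
[8] bne  $4, $5, L10  →  {$0:0, $1:1, $2:1, $3:1, $4:15, $5:6, $6:14, $7:15}  ⟨branch taken⟩
[9] addi  $5, $4, 0  →  {$0:0, $1:1, $2:1, $3:1, $4:15, $5:15, $6:14, $7:15}
[10] xor  $5, $5, $4  →  {$0:0, $1:1, $2:1, $3:1, $4:15, $5:0, $6:14, $7:15}
[11] xor  $0, $1, $7  →  {$0:0, $1:1, $2:1, $3:1, $4:15, $5:0, $6:14, $7:15}
[12] slt  $7, $2, $3  →  {$0:0, $1:1, $2:1, $3:1, $4:15, $5:0, $6:14, $7:0}
[13] add  $0, $1, $6  →  {$0:0, $1:1, $2:1, $3:1, $4:15, $5:0, $6:14, $7:0}

0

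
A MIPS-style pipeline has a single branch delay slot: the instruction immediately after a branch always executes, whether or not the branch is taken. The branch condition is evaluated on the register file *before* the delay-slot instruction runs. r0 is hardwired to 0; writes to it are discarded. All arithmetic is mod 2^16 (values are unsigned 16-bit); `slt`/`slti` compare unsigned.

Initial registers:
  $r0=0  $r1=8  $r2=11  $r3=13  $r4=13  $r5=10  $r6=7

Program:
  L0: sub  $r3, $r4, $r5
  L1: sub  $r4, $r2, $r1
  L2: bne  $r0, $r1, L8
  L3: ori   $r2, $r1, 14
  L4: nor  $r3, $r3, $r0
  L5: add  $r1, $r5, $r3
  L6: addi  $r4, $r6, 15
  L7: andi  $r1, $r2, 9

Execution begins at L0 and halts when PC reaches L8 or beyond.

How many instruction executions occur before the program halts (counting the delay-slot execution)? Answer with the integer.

#0 sub  $r3, $r4, $r5 ; 0/8/11/3/13/10/7
#1 sub  $r4, $r2, $r1 ; 0/8/11/3/3/10/7
#2 bne  $r0, $r1, L8 ; 0/8/11/3/3/10/7 ; →target
#3 ori   $r2, $r1, 14 ; 0/8/14/3/3/10/7

4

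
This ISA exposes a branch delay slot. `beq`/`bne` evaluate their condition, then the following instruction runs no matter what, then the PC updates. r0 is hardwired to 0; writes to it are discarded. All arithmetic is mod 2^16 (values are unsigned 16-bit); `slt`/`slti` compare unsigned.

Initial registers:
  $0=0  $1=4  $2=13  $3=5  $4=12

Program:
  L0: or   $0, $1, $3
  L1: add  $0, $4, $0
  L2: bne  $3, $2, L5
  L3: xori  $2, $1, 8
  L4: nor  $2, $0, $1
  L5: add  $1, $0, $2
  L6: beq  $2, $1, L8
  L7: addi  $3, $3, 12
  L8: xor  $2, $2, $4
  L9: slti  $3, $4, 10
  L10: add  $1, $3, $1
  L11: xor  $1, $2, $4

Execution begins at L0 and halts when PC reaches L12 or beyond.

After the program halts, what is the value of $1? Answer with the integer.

#0 or   $0, $1, $3 ; 0/4/13/5/12
#1 add  $0, $4, $0 ; 0/4/13/5/12
#2 bne  $3, $2, L5 ; 0/4/13/5/12 ; →target
#3 xori  $2, $1, 8 ; 0/4/12/5/12
#5 add  $1, $0, $2 ; 0/12/12/5/12
#6 beq  $2, $1, L8 ; 0/12/12/5/12 ; →target
#7 addi  $3, $3, 12 ; 0/12/12/17/12
#8 xor  $2, $2, $4 ; 0/12/0/17/12
#9 slti  $3, $4, 10 ; 0/12/0/0/12
#10 add  $1, $3, $1 ; 0/12/0/0/12
#11 xor  $1, $2, $4 ; 0/12/0/0/12

12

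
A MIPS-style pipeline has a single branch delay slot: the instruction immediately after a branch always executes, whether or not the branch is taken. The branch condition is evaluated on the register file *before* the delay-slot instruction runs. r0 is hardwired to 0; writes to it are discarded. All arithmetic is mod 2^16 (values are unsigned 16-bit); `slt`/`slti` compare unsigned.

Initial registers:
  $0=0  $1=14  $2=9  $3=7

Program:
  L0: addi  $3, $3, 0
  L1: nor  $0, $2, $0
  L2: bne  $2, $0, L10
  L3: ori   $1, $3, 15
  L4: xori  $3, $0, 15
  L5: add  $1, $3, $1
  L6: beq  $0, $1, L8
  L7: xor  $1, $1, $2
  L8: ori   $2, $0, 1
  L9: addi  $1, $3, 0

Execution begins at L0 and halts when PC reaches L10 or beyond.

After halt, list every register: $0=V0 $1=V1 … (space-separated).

  step pc=0: addi  $3, $3, 0  regs=(0,14,9,7)
  step pc=1: nor  $0, $2, $0  regs=(0,14,9,7)
  step pc=2: bne  $2, $0, L10  cond=T  regs=(0,14,9,7)
  step pc=3: ori   $1, $3, 15  regs=(0,15,9,7)

$0=0 $1=15 $2=9 $3=7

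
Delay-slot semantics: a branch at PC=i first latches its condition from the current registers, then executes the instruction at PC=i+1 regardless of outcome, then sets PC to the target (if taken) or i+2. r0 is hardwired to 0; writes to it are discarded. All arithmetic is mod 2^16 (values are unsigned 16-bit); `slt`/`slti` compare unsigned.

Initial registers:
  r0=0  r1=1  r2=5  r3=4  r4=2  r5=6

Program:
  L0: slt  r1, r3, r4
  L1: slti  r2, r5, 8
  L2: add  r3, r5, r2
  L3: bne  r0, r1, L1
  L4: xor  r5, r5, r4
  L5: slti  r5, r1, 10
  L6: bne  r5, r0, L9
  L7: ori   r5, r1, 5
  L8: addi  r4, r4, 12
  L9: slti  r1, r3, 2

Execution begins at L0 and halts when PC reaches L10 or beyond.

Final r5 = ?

5

  step pc=0: slt  r1, r3, r4  regs=(0,0,5,4,2,6)
  step pc=1: slti  r2, r5, 8  regs=(0,0,1,4,2,6)
  step pc=2: add  r3, r5, r2  regs=(0,0,1,7,2,6)
  step pc=3: bne  r0, r1, L1  cond=F  regs=(0,0,1,7,2,6)
  step pc=4: xor  r5, r5, r4  regs=(0,0,1,7,2,4)
  step pc=5: slti  r5, r1, 10  regs=(0,0,1,7,2,1)
  step pc=6: bne  r5, r0, L9  cond=T  regs=(0,0,1,7,2,1)
  step pc=7: ori   r5, r1, 5  regs=(0,0,1,7,2,5)
  step pc=9: slti  r1, r3, 2  regs=(0,0,1,7,2,5)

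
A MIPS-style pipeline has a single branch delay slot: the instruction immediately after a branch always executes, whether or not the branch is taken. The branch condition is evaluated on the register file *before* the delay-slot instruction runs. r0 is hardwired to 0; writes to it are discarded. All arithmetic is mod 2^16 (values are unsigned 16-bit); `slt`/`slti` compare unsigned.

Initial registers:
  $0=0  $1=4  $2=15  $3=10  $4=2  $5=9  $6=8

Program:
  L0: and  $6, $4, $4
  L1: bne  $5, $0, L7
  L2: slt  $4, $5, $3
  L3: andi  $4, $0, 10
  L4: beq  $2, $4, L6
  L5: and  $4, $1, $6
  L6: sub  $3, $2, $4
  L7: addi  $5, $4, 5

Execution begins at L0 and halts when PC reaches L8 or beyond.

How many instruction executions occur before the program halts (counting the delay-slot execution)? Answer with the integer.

  step pc=0: and  $6, $4, $4  regs=(0,4,15,10,2,9,2)
  step pc=1: bne  $5, $0, L7  cond=T  regs=(0,4,15,10,2,9,2)
  step pc=2: slt  $4, $5, $3  regs=(0,4,15,10,1,9,2)
  step pc=7: addi  $5, $4, 5  regs=(0,4,15,10,1,6,2)

4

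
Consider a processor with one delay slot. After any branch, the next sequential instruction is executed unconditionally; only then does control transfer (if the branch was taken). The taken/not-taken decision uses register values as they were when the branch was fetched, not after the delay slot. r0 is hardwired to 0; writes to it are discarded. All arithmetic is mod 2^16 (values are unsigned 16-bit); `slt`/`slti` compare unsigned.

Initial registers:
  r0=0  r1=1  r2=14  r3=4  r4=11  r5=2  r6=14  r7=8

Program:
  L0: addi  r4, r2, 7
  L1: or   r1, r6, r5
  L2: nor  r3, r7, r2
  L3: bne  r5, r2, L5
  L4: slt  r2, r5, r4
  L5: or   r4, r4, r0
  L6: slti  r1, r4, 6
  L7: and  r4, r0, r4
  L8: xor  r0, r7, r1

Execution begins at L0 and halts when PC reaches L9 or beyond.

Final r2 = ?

1

PC=0  addi  r4, r2, 7        | r0=0 r1=1 r2=14 r3=4 r4=21 r5=2 r6=14 r7=8
PC=1  or   r1, r6, r5        | r0=0 r1=14 r2=14 r3=4 r4=21 r5=2 r6=14 r7=8
PC=2  nor  r3, r7, r2        | r0=0 r1=14 r2=14 r3=65521 r4=21 r5=2 r6=14 r7=8
PC=3  bne  r5, r2, L5        | r0=0 r1=14 r2=14 r3=65521 r4=21 r5=2 r6=14 r7=8  [TAKEN]
PC=4  slt  r2, r5, r4        | r0=0 r1=14 r2=1 r3=65521 r4=21 r5=2 r6=14 r7=8
PC=5  or   r4, r4, r0        | r0=0 r1=14 r2=1 r3=65521 r4=21 r5=2 r6=14 r7=8
PC=6  slti  r1, r4, 6        | r0=0 r1=0 r2=1 r3=65521 r4=21 r5=2 r6=14 r7=8
PC=7  and  r4, r0, r4        | r0=0 r1=0 r2=1 r3=65521 r4=0 r5=2 r6=14 r7=8
PC=8  xor  r0, r7, r1        | r0=0 r1=0 r2=1 r3=65521 r4=0 r5=2 r6=14 r7=8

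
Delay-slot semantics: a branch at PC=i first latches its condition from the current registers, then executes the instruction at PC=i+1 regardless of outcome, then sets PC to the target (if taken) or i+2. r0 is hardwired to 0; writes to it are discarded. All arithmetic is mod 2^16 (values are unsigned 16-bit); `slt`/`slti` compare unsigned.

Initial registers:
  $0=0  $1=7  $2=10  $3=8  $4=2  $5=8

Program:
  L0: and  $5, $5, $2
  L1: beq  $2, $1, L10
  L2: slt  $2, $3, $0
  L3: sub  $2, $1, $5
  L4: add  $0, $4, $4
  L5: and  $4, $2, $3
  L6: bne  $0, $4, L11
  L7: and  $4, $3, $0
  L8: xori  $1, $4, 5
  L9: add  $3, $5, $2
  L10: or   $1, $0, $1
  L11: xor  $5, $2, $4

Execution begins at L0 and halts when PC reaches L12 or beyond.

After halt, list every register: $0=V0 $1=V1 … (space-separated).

PC=0  and  $5, $5, $2        | $0=0 $1=7 $2=10 $3=8 $4=2 $5=8
PC=1  beq  $2, $1, L10       | $0=0 $1=7 $2=10 $3=8 $4=2 $5=8  [not taken]
PC=2  slt  $2, $3, $0        | $0=0 $1=7 $2=0 $3=8 $4=2 $5=8
PC=3  sub  $2, $1, $5        | $0=0 $1=7 $2=65535 $3=8 $4=2 $5=8
PC=4  add  $0, $4, $4        | $0=0 $1=7 $2=65535 $3=8 $4=2 $5=8
PC=5  and  $4, $2, $3        | $0=0 $1=7 $2=65535 $3=8 $4=8 $5=8
PC=6  bne  $0, $4, L11       | $0=0 $1=7 $2=65535 $3=8 $4=8 $5=8  [TAKEN]
PC=7  and  $4, $3, $0        | $0=0 $1=7 $2=65535 $3=8 $4=0 $5=8
PC=11 xor  $5, $2, $4        | $0=0 $1=7 $2=65535 $3=8 $4=0 $5=65535

$0=0 $1=7 $2=65535 $3=8 $4=0 $5=65535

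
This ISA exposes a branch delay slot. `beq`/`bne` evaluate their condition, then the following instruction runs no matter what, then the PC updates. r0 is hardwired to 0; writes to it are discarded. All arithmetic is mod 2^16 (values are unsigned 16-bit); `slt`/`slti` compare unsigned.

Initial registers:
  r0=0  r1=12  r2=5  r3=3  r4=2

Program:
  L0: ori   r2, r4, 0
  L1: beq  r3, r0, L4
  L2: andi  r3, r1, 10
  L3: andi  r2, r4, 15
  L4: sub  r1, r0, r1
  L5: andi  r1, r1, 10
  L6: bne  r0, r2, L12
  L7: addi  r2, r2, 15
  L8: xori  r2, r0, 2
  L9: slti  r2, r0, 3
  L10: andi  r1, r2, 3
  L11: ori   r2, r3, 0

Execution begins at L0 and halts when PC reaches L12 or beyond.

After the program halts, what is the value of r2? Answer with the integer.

17

PC=0  ori   r2, r4, 0        | r0=0 r1=12 r2=2 r3=3 r4=2
PC=1  beq  r3, r0, L4        | r0=0 r1=12 r2=2 r3=3 r4=2  [not taken]
PC=2  andi  r3, r1, 10       | r0=0 r1=12 r2=2 r3=8 r4=2
PC=3  andi  r2, r4, 15       | r0=0 r1=12 r2=2 r3=8 r4=2
PC=4  sub  r1, r0, r1        | r0=0 r1=65524 r2=2 r3=8 r4=2
PC=5  andi  r1, r1, 10       | r0=0 r1=0 r2=2 r3=8 r4=2
PC=6  bne  r0, r2, L12       | r0=0 r1=0 r2=2 r3=8 r4=2  [TAKEN]
PC=7  addi  r2, r2, 15       | r0=0 r1=0 r2=17 r3=8 r4=2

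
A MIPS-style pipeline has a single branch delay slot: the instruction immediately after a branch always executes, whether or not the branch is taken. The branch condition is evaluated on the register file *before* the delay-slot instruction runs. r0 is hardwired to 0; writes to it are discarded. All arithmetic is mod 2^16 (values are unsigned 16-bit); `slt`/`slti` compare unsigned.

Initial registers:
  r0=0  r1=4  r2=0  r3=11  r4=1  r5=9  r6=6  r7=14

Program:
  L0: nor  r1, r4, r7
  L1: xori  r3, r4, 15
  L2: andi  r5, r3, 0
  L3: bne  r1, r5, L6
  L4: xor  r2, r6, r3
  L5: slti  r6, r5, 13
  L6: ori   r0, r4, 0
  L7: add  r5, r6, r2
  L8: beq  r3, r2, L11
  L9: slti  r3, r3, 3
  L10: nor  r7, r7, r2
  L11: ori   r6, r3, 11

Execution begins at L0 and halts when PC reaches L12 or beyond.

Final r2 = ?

  step pc=0: nor  r1, r4, r7  regs=(0,65520,0,11,1,9,6,14)
  step pc=1: xori  r3, r4, 15  regs=(0,65520,0,14,1,9,6,14)
  step pc=2: andi  r5, r3, 0  regs=(0,65520,0,14,1,0,6,14)
  step pc=3: bne  r1, r5, L6  cond=T  regs=(0,65520,0,14,1,0,6,14)
  step pc=4: xor  r2, r6, r3  regs=(0,65520,8,14,1,0,6,14)
  step pc=6: ori   r0, r4, 0  regs=(0,65520,8,14,1,0,6,14)
  step pc=7: add  r5, r6, r2  regs=(0,65520,8,14,1,14,6,14)
  step pc=8: beq  r3, r2, L11  cond=F  regs=(0,65520,8,14,1,14,6,14)
  step pc=9: slti  r3, r3, 3  regs=(0,65520,8,0,1,14,6,14)
  step pc=10: nor  r7, r7, r2  regs=(0,65520,8,0,1,14,6,65521)
  step pc=11: ori   r6, r3, 11  regs=(0,65520,8,0,1,14,11,65521)

8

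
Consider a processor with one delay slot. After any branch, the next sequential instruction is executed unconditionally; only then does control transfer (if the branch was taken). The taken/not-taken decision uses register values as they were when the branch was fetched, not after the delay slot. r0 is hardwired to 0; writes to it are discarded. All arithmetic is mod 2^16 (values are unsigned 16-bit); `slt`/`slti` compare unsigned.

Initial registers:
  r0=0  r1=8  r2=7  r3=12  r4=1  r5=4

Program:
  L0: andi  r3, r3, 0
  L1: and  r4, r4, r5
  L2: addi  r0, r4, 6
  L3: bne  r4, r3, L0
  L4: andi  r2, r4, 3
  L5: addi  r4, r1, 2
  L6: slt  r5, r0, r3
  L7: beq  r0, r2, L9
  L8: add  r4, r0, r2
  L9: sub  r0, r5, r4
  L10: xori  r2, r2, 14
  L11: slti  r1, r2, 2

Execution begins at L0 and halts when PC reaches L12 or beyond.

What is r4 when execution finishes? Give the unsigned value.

  step pc=0: andi  r3, r3, 0  regs=(0,8,7,0,1,4)
  step pc=1: and  r4, r4, r5  regs=(0,8,7,0,0,4)
  step pc=2: addi  r0, r4, 6  regs=(0,8,7,0,0,4)
  step pc=3: bne  r4, r3, L0  cond=F  regs=(0,8,7,0,0,4)
  step pc=4: andi  r2, r4, 3  regs=(0,8,0,0,0,4)
  step pc=5: addi  r4, r1, 2  regs=(0,8,0,0,10,4)
  step pc=6: slt  r5, r0, r3  regs=(0,8,0,0,10,0)
  step pc=7: beq  r0, r2, L9  cond=T  regs=(0,8,0,0,10,0)
  step pc=8: add  r4, r0, r2  regs=(0,8,0,0,0,0)
  step pc=9: sub  r0, r5, r4  regs=(0,8,0,0,0,0)
  step pc=10: xori  r2, r2, 14  regs=(0,8,14,0,0,0)
  step pc=11: slti  r1, r2, 2  regs=(0,0,14,0,0,0)

0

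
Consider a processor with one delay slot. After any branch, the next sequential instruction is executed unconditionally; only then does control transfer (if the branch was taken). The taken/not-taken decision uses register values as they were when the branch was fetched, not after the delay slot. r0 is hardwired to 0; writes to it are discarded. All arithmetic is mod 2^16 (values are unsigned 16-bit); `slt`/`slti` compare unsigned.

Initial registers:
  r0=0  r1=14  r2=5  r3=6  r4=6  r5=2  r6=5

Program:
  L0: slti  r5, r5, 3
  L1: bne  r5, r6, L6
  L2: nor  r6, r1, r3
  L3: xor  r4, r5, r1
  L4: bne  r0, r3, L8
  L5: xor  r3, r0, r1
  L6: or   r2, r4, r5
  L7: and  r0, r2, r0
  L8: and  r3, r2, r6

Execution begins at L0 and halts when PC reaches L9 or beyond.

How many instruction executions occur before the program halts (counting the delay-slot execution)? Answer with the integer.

6

[0] slti  r5, r5, 3  →  {r0:0, r1:14, r2:5, r3:6, r4:6, r5:1, r6:5}
[1] bne  r5, r6, L6  →  {r0:0, r1:14, r2:5, r3:6, r4:6, r5:1, r6:5}  ⟨branch taken⟩
[2] nor  r6, r1, r3  →  {r0:0, r1:14, r2:5, r3:6, r4:6, r5:1, r6:65521}
[6] or   r2, r4, r5  →  {r0:0, r1:14, r2:7, r3:6, r4:6, r5:1, r6:65521}
[7] and  r0, r2, r0  →  {r0:0, r1:14, r2:7, r3:6, r4:6, r5:1, r6:65521}
[8] and  r3, r2, r6  →  {r0:0, r1:14, r2:7, r3:1, r4:6, r5:1, r6:65521}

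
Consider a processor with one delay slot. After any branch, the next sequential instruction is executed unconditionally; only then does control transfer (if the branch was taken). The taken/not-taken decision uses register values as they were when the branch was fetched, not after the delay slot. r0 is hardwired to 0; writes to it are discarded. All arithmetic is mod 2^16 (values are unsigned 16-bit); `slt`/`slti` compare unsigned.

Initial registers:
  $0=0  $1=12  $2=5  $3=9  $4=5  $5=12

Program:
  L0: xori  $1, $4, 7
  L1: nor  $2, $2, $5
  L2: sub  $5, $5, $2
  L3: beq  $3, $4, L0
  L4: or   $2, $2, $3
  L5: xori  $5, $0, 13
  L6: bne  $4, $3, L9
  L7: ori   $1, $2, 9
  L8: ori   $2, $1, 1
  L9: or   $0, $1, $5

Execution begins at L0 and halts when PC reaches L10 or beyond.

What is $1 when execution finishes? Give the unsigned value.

65531

#0 xori  $1, $4, 7 ; 0/2/5/9/5/12
#1 nor  $2, $2, $5 ; 0/2/65522/9/5/12
#2 sub  $5, $5, $2 ; 0/2/65522/9/5/26
#3 beq  $3, $4, L0 ; 0/2/65522/9/5/26 ; →fallthru
#4 or   $2, $2, $3 ; 0/2/65531/9/5/26
#5 xori  $5, $0, 13 ; 0/2/65531/9/5/13
#6 bne  $4, $3, L9 ; 0/2/65531/9/5/13 ; →target
#7 ori   $1, $2, 9 ; 0/65531/65531/9/5/13
#9 or   $0, $1, $5 ; 0/65531/65531/9/5/13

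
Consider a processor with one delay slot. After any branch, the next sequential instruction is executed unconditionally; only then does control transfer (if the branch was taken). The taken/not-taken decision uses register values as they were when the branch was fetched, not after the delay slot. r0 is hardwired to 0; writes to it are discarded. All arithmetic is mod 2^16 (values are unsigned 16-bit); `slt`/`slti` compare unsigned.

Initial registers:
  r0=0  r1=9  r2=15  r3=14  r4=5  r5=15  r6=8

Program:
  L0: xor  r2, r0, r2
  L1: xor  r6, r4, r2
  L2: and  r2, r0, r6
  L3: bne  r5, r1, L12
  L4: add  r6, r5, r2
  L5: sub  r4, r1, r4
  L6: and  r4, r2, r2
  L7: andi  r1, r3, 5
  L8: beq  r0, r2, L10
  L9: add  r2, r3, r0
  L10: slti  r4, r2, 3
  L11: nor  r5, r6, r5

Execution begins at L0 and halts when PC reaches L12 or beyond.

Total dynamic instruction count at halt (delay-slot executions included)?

PC=0  xor  r2, r0, r2        | r0=0 r1=9 r2=15 r3=14 r4=5 r5=15 r6=8
PC=1  xor  r6, r4, r2        | r0=0 r1=9 r2=15 r3=14 r4=5 r5=15 r6=10
PC=2  and  r2, r0, r6        | r0=0 r1=9 r2=0 r3=14 r4=5 r5=15 r6=10
PC=3  bne  r5, r1, L12       | r0=0 r1=9 r2=0 r3=14 r4=5 r5=15 r6=10  [TAKEN]
PC=4  add  r6, r5, r2        | r0=0 r1=9 r2=0 r3=14 r4=5 r5=15 r6=15

5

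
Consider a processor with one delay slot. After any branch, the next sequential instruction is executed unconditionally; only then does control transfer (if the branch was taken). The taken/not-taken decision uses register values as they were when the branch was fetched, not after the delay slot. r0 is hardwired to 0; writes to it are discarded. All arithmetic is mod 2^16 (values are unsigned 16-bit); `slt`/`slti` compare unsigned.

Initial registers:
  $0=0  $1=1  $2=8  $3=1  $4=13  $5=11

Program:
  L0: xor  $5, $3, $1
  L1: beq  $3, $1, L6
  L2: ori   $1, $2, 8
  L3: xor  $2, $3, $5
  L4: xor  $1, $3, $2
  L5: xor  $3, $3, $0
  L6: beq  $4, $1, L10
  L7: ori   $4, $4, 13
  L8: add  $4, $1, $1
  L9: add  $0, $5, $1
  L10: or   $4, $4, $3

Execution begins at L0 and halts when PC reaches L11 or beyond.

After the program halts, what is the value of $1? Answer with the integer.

[0] xor  $5, $3, $1  →  {$0:0, $1:1, $2:8, $3:1, $4:13, $5:0}
[1] beq  $3, $1, L6  →  {$0:0, $1:1, $2:8, $3:1, $4:13, $5:0}  ⟨branch taken⟩
[2] ori   $1, $2, 8  →  {$0:0, $1:8, $2:8, $3:1, $4:13, $5:0}
[6] beq  $4, $1, L10  →  {$0:0, $1:8, $2:8, $3:1, $4:13, $5:0}  ⟨branch fallthrough⟩
[7] ori   $4, $4, 13  →  {$0:0, $1:8, $2:8, $3:1, $4:13, $5:0}
[8] add  $4, $1, $1  →  {$0:0, $1:8, $2:8, $3:1, $4:16, $5:0}
[9] add  $0, $5, $1  →  {$0:0, $1:8, $2:8, $3:1, $4:16, $5:0}
[10] or   $4, $4, $3  →  {$0:0, $1:8, $2:8, $3:1, $4:17, $5:0}

8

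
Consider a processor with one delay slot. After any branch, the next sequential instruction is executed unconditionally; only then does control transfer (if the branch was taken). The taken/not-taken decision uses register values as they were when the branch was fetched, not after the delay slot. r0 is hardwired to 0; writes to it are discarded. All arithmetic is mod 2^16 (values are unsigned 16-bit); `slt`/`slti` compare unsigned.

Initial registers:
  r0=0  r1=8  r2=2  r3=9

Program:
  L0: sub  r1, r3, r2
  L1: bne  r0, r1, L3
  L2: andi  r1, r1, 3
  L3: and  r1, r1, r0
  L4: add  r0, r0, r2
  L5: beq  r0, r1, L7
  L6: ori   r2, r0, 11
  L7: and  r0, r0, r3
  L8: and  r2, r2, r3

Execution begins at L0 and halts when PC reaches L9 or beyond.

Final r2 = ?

  step pc=0: sub  r1, r3, r2  regs=(0,7,2,9)
  step pc=1: bne  r0, r1, L3  cond=T  regs=(0,7,2,9)
  step pc=2: andi  r1, r1, 3  regs=(0,3,2,9)
  step pc=3: and  r1, r1, r0  regs=(0,0,2,9)
  step pc=4: add  r0, r0, r2  regs=(0,0,2,9)
  step pc=5: beq  r0, r1, L7  cond=T  regs=(0,0,2,9)
  step pc=6: ori   r2, r0, 11  regs=(0,0,11,9)
  step pc=7: and  r0, r0, r3  regs=(0,0,11,9)
  step pc=8: and  r2, r2, r3  regs=(0,0,9,9)

9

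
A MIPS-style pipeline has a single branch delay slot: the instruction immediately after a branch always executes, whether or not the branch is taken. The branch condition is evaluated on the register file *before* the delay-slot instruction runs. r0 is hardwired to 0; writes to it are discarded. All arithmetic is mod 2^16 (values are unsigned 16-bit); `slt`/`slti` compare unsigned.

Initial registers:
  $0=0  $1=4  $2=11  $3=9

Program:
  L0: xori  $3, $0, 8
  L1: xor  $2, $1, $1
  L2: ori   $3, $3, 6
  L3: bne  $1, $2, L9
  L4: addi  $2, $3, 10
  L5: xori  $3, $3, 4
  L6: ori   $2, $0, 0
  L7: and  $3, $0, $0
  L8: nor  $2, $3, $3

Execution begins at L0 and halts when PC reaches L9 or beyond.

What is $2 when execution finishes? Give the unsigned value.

24

  step pc=0: xori  $3, $0, 8  regs=(0,4,11,8)
  step pc=1: xor  $2, $1, $1  regs=(0,4,0,8)
  step pc=2: ori   $3, $3, 6  regs=(0,4,0,14)
  step pc=3: bne  $1, $2, L9  cond=T  regs=(0,4,0,14)
  step pc=4: addi  $2, $3, 10  regs=(0,4,24,14)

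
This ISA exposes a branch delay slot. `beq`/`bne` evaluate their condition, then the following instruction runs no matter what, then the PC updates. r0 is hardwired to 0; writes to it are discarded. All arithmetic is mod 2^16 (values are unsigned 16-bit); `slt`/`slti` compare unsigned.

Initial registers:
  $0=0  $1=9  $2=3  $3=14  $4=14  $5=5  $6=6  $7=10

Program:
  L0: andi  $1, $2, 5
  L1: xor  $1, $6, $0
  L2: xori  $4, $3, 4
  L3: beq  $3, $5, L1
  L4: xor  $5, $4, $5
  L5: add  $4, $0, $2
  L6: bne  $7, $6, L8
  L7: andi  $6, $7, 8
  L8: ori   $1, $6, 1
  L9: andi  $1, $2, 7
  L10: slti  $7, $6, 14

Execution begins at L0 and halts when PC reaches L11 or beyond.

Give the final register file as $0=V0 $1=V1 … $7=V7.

[0] andi  $1, $2, 5  →  {$0:0, $1:1, $2:3, $3:14, $4:14, $5:5, $6:6, $7:10}
[1] xor  $1, $6, $0  →  {$0:0, $1:6, $2:3, $3:14, $4:14, $5:5, $6:6, $7:10}
[2] xori  $4, $3, 4  →  {$0:0, $1:6, $2:3, $3:14, $4:10, $5:5, $6:6, $7:10}
[3] beq  $3, $5, L1  →  {$0:0, $1:6, $2:3, $3:14, $4:10, $5:5, $6:6, $7:10}  ⟨branch fallthrough⟩
[4] xor  $5, $4, $5  →  {$0:0, $1:6, $2:3, $3:14, $4:10, $5:15, $6:6, $7:10}
[5] add  $4, $0, $2  →  {$0:0, $1:6, $2:3, $3:14, $4:3, $5:15, $6:6, $7:10}
[6] bne  $7, $6, L8  →  {$0:0, $1:6, $2:3, $3:14, $4:3, $5:15, $6:6, $7:10}  ⟨branch taken⟩
[7] andi  $6, $7, 8  →  {$0:0, $1:6, $2:3, $3:14, $4:3, $5:15, $6:8, $7:10}
[8] ori   $1, $6, 1  →  {$0:0, $1:9, $2:3, $3:14, $4:3, $5:15, $6:8, $7:10}
[9] andi  $1, $2, 7  →  {$0:0, $1:3, $2:3, $3:14, $4:3, $5:15, $6:8, $7:10}
[10] slti  $7, $6, 14  →  {$0:0, $1:3, $2:3, $3:14, $4:3, $5:15, $6:8, $7:1}

$0=0 $1=3 $2=3 $3=14 $4=3 $5=15 $6=8 $7=1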